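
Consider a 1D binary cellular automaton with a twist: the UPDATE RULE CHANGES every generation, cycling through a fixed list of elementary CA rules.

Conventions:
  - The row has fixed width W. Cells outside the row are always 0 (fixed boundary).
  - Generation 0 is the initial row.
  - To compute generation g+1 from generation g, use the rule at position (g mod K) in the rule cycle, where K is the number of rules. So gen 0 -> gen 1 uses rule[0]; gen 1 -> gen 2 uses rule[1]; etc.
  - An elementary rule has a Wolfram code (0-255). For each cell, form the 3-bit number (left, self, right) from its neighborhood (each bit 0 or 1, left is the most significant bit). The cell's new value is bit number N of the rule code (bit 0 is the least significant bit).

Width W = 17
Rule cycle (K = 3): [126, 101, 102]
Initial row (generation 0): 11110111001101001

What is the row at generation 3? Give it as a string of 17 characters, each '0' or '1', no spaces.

Gen 0: 11110111001101001
Gen 1 (rule 126): 10011101111111111
Gen 2 (rule 101): 10000110000000001
Gen 3 (rule 102): 10001010000000011

Answer: 10001010000000011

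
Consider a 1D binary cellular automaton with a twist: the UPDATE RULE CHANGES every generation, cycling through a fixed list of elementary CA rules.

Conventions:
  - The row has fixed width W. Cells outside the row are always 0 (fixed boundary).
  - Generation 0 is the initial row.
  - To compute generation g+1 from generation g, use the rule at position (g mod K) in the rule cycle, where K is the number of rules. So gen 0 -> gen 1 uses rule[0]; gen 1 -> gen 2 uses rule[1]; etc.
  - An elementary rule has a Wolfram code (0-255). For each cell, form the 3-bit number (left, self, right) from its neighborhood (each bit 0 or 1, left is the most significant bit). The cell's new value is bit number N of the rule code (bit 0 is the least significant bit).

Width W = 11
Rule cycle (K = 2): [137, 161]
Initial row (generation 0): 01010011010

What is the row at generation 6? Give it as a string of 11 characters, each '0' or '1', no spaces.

Gen 0: 01010011010
Gen 1 (rule 137): 00000010000
Gen 2 (rule 161): 11111000111
Gen 3 (rule 137): 11110010110
Gen 4 (rule 161): 01100001000
Gen 5 (rule 137): 01001100011
Gen 6 (rule 161): 00000001000

Answer: 00000001000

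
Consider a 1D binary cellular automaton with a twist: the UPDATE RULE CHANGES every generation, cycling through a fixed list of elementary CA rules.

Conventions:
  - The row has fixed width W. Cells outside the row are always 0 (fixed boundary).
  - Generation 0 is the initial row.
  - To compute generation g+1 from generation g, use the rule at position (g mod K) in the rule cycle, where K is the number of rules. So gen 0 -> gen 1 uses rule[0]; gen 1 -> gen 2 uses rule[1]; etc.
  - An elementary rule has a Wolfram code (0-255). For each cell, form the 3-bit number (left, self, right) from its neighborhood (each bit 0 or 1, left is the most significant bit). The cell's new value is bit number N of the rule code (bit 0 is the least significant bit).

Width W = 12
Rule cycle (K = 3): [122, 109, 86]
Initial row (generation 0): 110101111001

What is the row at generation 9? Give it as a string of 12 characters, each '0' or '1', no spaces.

Answer: 111101000101

Derivation:
Gen 0: 110101111001
Gen 1 (rule 122): 111011001110
Gen 2 (rule 109): 101111001010
Gen 3 (rule 86): 100001111011
Gen 4 (rule 122): 010011001111
Gen 5 (rule 109): 010011001001
Gen 6 (rule 86): 111101111111
Gen 7 (rule 122): 100111000001
Gen 8 (rule 109): 100101011101
Gen 9 (rule 86): 111101000101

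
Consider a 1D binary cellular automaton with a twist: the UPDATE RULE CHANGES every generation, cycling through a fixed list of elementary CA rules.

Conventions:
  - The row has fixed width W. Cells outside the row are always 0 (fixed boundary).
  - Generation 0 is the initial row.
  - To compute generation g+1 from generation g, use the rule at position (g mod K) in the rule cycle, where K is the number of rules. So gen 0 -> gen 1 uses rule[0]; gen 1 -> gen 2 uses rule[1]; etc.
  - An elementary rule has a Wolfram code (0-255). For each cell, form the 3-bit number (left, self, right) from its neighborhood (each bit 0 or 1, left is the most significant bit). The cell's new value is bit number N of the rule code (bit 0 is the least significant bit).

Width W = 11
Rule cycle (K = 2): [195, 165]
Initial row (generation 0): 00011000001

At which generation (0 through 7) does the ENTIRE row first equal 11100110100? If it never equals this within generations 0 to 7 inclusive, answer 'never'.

Gen 0: 00011000001
Gen 1 (rule 195): 11101011110
Gen 2 (rule 165): 01011101100
Gen 3 (rule 195): 10001100101
Gen 4 (rule 165): 10100000111
Gen 5 (rule 195): 00001111011
Gen 6 (rule 165): 11100110100
Gen 7 (rule 195): 01101010001

Answer: 6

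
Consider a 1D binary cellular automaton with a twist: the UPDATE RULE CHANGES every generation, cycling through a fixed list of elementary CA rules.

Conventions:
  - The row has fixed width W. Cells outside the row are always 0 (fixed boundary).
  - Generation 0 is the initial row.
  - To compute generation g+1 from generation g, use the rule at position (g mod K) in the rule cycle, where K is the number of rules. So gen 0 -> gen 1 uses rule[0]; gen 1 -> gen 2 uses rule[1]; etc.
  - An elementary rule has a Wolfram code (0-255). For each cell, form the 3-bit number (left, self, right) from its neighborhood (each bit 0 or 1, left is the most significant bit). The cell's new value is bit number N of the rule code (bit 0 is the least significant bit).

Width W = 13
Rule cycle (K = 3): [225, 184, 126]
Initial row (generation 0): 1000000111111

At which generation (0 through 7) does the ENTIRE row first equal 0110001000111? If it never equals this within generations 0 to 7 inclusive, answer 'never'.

Answer: never

Derivation:
Gen 0: 1000000111111
Gen 1 (rule 225): 0011110011111
Gen 2 (rule 184): 0011101011110
Gen 3 (rule 126): 0110111110011
Gen 4 (rule 225): 0011011110001
Gen 5 (rule 184): 0010111101000
Gen 6 (rule 126): 0111100111100
Gen 7 (rule 225): 0011100011101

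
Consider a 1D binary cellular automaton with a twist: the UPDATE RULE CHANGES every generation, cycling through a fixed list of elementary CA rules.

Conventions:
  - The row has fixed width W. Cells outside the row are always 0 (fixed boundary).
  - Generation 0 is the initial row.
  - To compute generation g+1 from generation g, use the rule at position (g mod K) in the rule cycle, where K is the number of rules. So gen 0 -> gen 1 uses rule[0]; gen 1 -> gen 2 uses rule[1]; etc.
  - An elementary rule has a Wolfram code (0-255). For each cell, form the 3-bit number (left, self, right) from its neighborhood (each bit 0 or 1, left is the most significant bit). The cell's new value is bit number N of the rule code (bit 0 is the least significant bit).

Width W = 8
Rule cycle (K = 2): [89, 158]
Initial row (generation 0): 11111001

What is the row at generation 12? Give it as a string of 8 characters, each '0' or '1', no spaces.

Gen 0: 11111001
Gen 1 (rule 89): 10001100
Gen 2 (rule 158): 11011010
Gen 3 (rule 89): 11011001
Gen 4 (rule 158): 10010111
Gen 5 (rule 89): 01000101
Gen 6 (rule 158): 11101101
Gen 7 (rule 89): 10101100
Gen 8 (rule 158): 10101010
Gen 9 (rule 89): 00000001
Gen 10 (rule 158): 00000011
Gen 11 (rule 89): 11111011
Gen 12 (rule 158): 11110010

Answer: 11110010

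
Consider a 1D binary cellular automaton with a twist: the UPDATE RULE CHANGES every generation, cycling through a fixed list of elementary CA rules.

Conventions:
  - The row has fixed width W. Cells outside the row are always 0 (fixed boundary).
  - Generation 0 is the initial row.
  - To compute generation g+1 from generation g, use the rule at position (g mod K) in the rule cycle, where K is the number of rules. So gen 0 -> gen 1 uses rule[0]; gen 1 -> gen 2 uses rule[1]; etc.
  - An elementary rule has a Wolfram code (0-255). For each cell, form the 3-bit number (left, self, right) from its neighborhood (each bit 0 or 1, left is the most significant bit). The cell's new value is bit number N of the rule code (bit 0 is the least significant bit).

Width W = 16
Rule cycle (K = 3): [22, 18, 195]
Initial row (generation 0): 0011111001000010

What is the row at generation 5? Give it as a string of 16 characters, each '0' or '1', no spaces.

Gen 0: 0011111001000010
Gen 1 (rule 22): 0100000111100111
Gen 2 (rule 18): 1010001000011000
Gen 3 (rule 195): 0000110011101011
Gen 4 (rule 22): 0001001100001000
Gen 5 (rule 18): 0010110010010100

Answer: 0010110010010100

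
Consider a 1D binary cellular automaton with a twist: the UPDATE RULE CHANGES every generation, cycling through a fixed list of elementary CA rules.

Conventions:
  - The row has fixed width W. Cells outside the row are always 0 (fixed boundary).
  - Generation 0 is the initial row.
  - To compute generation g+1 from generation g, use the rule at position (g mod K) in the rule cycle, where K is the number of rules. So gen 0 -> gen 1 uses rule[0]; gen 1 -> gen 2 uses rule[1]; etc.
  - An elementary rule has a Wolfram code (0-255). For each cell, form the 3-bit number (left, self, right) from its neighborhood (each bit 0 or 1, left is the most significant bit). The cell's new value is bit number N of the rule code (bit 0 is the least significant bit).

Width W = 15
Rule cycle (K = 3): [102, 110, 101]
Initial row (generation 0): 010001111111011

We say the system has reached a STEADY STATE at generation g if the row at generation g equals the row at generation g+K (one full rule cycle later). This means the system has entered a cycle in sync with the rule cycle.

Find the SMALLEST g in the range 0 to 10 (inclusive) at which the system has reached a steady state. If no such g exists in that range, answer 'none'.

Answer: none

Derivation:
Gen 0: 010001111111011
Gen 1 (rule 102): 110010000001101
Gen 2 (rule 110): 110110000011111
Gen 3 (rule 101): 011010111000001
Gen 4 (rule 102): 101111001000011
Gen 5 (rule 110): 111001011000111
Gen 6 (rule 101): 001001101010001
Gen 7 (rule 102): 011010111110011
Gen 8 (rule 110): 111111100010111
Gen 9 (rule 101): 000000101011001
Gen 10 (rule 102): 000001111101011
Gen 11 (rule 110): 000011000111111
Gen 12 (rule 101): 111001010000001
Gen 13 (rule 102): 001011110000011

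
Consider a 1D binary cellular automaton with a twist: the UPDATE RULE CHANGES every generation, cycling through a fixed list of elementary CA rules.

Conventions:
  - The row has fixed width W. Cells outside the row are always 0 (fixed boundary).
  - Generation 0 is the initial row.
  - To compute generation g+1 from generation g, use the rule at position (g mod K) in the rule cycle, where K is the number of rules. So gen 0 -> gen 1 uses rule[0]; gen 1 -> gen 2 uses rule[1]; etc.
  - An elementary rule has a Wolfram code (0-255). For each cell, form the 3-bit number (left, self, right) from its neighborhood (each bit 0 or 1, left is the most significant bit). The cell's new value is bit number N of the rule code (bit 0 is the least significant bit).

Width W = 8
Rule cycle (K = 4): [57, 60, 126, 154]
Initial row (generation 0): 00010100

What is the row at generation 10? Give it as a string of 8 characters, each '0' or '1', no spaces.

Gen 0: 00010100
Gen 1 (rule 57): 11001011
Gen 2 (rule 60): 10101110
Gen 3 (rule 126): 11111011
Gen 4 (rule 154): 11110010
Gen 5 (rule 57): 10001001
Gen 6 (rule 60): 11001101
Gen 7 (rule 126): 11111111
Gen 8 (rule 154): 11111110
Gen 9 (rule 57): 10000001
Gen 10 (rule 60): 11000001

Answer: 11000001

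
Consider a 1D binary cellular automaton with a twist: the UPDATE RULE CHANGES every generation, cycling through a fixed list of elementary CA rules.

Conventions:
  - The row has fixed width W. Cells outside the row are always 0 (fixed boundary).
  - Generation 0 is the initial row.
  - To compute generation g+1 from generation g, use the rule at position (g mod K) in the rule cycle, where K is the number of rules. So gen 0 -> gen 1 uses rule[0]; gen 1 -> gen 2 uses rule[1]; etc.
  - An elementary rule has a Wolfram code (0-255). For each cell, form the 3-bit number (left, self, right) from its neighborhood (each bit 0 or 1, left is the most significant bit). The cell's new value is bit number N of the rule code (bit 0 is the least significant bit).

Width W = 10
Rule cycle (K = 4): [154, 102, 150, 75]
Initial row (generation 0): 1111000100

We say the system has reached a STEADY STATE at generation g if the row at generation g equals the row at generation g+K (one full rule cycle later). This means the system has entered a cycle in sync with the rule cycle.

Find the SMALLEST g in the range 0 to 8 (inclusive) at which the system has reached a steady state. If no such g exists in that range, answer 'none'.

Answer: 5

Derivation:
Gen 0: 1111000100
Gen 1 (rule 154): 1110101010
Gen 2 (rule 102): 0011111110
Gen 3 (rule 150): 0101111101
Gen 4 (rule 75): 1001000100
Gen 5 (rule 154): 0110101010
Gen 6 (rule 102): 1011111110
Gen 7 (rule 150): 1001111101
Gen 8 (rule 75): 0011000100
Gen 9 (rule 154): 0110101010
Gen 10 (rule 102): 1011111110
Gen 11 (rule 150): 1001111101
Gen 12 (rule 75): 0011000100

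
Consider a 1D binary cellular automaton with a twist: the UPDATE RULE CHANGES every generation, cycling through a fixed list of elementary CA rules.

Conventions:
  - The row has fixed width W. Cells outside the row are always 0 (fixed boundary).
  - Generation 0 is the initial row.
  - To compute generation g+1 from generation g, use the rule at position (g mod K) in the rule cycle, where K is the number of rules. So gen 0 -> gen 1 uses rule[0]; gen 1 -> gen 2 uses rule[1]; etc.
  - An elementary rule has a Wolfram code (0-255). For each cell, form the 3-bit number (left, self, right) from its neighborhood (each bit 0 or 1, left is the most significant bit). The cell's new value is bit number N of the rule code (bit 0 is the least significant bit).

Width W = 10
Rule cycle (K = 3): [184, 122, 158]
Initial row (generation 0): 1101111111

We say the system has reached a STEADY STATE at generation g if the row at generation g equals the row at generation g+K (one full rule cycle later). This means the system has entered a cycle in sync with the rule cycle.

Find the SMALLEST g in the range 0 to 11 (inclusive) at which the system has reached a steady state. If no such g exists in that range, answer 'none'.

Gen 0: 1101111111
Gen 1 (rule 184): 1011111110
Gen 2 (rule 122): 0110000011
Gen 3 (rule 158): 1101000110
Gen 4 (rule 184): 1010100101
Gen 5 (rule 122): 0101011010
Gen 6 (rule 158): 1101010011
Gen 7 (rule 184): 1010101010
Gen 8 (rule 122): 0101010101
Gen 9 (rule 158): 1101010101
Gen 10 (rule 184): 1010101010
Gen 11 (rule 122): 0101010101
Gen 12 (rule 158): 1101010101
Gen 13 (rule 184): 1010101010
Gen 14 (rule 122): 0101010101

Answer: 7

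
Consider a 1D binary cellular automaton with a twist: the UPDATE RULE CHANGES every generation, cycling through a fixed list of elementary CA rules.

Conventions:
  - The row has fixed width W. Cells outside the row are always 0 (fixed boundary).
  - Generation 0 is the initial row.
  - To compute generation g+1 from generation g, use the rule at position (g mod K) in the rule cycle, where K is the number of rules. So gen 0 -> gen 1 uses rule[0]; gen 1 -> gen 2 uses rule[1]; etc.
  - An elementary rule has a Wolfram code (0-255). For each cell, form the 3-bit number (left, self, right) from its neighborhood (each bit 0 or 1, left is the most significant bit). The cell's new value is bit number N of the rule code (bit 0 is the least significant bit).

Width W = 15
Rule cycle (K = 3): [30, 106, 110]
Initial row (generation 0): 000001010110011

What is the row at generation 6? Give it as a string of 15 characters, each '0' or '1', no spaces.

Answer: 100011100000110

Derivation:
Gen 0: 000001010110011
Gen 1 (rule 30): 000011010101110
Gen 2 (rule 106): 000111101011010
Gen 3 (rule 110): 001100111111110
Gen 4 (rule 30): 011011100000001
Gen 5 (rule 106): 111110100000010
Gen 6 (rule 110): 100011100000110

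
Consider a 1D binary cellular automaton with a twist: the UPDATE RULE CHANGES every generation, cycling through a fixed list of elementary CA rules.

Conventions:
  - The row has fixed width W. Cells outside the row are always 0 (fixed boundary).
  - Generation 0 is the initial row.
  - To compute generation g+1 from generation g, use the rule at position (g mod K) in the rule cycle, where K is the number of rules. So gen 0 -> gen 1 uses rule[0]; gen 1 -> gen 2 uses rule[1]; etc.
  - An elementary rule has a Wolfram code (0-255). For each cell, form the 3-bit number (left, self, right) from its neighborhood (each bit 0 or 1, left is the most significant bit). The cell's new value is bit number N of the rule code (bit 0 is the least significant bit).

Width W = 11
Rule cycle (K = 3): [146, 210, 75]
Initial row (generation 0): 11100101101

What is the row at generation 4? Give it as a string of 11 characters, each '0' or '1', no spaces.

Answer: 01011000110

Derivation:
Gen 0: 11100101101
Gen 1 (rule 146): 01011000000
Gen 2 (rule 210): 10001100000
Gen 3 (rule 75): 00111101111
Gen 4 (rule 146): 01011000110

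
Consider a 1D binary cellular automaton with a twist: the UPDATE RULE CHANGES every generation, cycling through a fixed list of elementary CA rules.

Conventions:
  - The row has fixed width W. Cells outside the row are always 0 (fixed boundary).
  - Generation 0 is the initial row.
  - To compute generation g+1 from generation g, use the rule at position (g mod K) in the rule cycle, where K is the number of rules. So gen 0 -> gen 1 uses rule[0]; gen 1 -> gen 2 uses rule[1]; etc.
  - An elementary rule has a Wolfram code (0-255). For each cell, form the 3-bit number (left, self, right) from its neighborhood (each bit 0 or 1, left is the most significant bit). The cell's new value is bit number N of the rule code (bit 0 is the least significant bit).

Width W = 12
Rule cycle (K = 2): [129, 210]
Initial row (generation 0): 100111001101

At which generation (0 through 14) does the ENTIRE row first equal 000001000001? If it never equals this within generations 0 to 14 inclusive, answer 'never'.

Gen 0: 100111001101
Gen 1 (rule 129): 000010000000
Gen 2 (rule 210): 000101000000
Gen 3 (rule 129): 110000011111
Gen 4 (rule 210): 011000101111
Gen 5 (rule 129): 000010000110
Gen 6 (rule 210): 000101001011
Gen 7 (rule 129): 110000000000
Gen 8 (rule 210): 011000000000
Gen 9 (rule 129): 000011111111
Gen 10 (rule 210): 000101111111
Gen 11 (rule 129): 110000111110
Gen 12 (rule 210): 011001011111
Gen 13 (rule 129): 000000001110
Gen 14 (rule 210): 000000010111

Answer: never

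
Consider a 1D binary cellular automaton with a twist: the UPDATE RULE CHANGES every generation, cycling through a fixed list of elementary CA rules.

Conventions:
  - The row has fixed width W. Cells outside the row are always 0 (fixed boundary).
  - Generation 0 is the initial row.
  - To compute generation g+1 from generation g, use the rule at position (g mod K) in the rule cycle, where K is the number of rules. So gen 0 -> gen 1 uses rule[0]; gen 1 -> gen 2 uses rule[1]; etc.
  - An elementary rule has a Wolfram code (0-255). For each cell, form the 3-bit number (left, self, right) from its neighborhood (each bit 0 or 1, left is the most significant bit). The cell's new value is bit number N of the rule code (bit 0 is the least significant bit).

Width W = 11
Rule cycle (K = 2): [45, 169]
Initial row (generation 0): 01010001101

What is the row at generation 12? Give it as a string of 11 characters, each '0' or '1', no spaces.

Gen 0: 01010001101
Gen 1 (rule 45): 01110101011
Gen 2 (rule 169): 01101010110
Gen 3 (rule 45): 01011111100
Gen 4 (rule 169): 00111111001
Gen 5 (rule 45): 10100000001
Gen 6 (rule 169): 01001111100
Gen 7 (rule 45): 01001000001
Gen 8 (rule 169): 00000011100
Gen 9 (rule 45): 11111010001
Gen 10 (rule 169): 11110100100
Gen 11 (rule 45): 10001100101
Gen 12 (rule 169): 00101000010

Answer: 00101000010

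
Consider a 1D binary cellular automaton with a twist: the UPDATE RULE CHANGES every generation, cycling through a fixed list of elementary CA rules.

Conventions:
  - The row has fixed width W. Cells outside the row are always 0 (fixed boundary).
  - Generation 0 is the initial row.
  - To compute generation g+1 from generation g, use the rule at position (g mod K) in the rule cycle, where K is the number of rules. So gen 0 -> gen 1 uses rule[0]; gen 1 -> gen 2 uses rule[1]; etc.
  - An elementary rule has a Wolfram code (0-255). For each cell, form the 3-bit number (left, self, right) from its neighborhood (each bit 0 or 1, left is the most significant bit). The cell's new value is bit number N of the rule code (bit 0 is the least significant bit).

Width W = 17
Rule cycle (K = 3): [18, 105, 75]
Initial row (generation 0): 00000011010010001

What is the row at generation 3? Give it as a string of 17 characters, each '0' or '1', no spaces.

Gen 0: 00000011010010001
Gen 1 (rule 18): 00000100001101010
Gen 2 (rule 105): 11110001101110100
Gen 3 (rule 75): 10010111101010001

Answer: 10010111101010001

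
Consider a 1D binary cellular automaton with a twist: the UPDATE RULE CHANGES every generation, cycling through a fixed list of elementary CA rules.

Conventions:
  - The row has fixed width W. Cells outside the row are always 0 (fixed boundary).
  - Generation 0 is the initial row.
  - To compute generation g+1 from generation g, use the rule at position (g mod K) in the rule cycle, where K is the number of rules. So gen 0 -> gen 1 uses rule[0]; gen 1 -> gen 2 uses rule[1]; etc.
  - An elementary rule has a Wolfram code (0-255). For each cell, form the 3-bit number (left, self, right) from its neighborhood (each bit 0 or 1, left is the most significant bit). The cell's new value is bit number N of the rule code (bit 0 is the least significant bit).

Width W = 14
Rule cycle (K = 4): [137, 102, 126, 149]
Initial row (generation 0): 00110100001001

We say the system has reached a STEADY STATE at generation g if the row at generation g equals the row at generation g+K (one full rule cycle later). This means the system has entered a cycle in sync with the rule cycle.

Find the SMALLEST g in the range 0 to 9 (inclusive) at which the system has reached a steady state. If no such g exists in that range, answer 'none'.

Gen 0: 00110100001001
Gen 1 (rule 137): 10100001100000
Gen 2 (rule 102): 11100010100000
Gen 3 (rule 126): 10110111110000
Gen 4 (rule 149): 10000011101111
Gen 5 (rule 137): 00111011001110
Gen 6 (rule 102): 01001101010010
Gen 7 (rule 126): 11111111111111
Gen 8 (rule 149): 01111111111110
Gen 9 (rule 137): 01111111111100
Gen 10 (rule 102): 10000000000100
Gen 11 (rule 126): 11000000001110
Gen 12 (rule 149): 00111111100101
Gen 13 (rule 137): 10111111000000

Answer: none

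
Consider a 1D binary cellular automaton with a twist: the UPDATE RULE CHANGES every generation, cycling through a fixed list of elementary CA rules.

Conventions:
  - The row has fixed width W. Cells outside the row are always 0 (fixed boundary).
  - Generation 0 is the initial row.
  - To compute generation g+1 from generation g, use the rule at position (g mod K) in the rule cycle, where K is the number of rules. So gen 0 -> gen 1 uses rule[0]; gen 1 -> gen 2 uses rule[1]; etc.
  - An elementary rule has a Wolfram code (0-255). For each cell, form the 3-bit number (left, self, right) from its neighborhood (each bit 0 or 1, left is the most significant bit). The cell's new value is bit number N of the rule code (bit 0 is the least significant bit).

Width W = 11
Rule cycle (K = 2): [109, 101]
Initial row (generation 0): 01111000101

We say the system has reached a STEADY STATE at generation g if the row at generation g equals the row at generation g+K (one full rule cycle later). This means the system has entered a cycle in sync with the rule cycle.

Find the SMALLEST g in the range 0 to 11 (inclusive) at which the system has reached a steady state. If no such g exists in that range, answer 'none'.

Answer: 3

Derivation:
Gen 0: 01111000101
Gen 1 (rule 109): 01001010111
Gen 2 (rule 101): 01001111001
Gen 3 (rule 109): 01001001001
Gen 4 (rule 101): 01001001001
Gen 5 (rule 109): 01001001001
Gen 6 (rule 101): 01001001001
Gen 7 (rule 109): 01001001001
Gen 8 (rule 101): 01001001001
Gen 9 (rule 109): 01001001001
Gen 10 (rule 101): 01001001001
Gen 11 (rule 109): 01001001001
Gen 12 (rule 101): 01001001001
Gen 13 (rule 109): 01001001001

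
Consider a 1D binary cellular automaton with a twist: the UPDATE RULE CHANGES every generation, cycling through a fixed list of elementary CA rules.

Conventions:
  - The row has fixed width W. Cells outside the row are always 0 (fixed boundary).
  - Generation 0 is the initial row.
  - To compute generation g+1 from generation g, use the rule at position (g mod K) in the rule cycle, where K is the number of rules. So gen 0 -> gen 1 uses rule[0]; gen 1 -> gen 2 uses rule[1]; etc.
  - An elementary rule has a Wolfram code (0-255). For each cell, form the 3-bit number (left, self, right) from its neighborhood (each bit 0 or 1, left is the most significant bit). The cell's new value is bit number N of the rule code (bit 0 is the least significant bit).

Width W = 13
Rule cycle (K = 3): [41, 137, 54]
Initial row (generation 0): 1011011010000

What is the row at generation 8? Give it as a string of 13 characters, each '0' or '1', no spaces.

Answer: 1101000000110

Derivation:
Gen 0: 1011011010000
Gen 1 (rule 41): 0110110100111
Gen 2 (rule 137): 0100100000110
Gen 3 (rule 54): 1111110001001
Gen 4 (rule 41): 1000000100000
Gen 5 (rule 137): 0011110001111
Gen 6 (rule 54): 0100001010000
Gen 7 (rule 41): 0001100100111
Gen 8 (rule 137): 1101000000110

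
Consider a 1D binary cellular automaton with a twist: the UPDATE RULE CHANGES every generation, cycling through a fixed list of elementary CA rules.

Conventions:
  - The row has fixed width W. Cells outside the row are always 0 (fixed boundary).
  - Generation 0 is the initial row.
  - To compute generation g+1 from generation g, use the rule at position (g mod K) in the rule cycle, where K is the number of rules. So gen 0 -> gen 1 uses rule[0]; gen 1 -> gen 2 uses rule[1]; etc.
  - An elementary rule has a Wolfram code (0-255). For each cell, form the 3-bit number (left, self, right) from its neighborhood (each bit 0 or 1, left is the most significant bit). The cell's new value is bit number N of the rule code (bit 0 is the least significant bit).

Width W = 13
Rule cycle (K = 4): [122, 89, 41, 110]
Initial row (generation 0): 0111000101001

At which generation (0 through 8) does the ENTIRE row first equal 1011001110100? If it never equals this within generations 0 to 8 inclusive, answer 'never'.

Answer: 3

Derivation:
Gen 0: 0111000101001
Gen 1 (rule 122): 1101101010110
Gen 2 (rule 89): 1101100000111
Gen 3 (rule 41): 1011001110100
Gen 4 (rule 110): 1111011011100
Gen 5 (rule 122): 1001111110110
Gen 6 (rule 89): 0101000010111
Gen 7 (rule 41): 0010011001100
Gen 8 (rule 110): 0110111011100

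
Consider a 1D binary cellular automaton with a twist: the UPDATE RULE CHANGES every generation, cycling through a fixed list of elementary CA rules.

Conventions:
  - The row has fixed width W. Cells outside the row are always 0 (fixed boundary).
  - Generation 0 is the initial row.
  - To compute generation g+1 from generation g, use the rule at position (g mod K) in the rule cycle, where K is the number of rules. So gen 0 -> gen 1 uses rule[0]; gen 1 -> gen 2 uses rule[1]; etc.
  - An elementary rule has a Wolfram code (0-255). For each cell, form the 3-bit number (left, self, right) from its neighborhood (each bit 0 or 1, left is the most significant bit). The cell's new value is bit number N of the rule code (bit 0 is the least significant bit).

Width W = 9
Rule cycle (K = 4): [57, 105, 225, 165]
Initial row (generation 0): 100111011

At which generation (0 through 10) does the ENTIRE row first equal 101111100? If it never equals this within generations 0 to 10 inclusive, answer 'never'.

Answer: never

Derivation:
Gen 0: 100111011
Gen 1 (rule 57): 010100110
Gen 2 (rule 105): 001000110
Gen 3 (rule 225): 100010010
Gen 4 (rule 165): 101010010
Gen 5 (rule 57): 010101001
Gen 6 (rule 105): 001010000
Gen 7 (rule 225): 100100111
Gen 8 (rule 165): 100100010
Gen 9 (rule 57): 010011001
Gen 10 (rule 105): 000011000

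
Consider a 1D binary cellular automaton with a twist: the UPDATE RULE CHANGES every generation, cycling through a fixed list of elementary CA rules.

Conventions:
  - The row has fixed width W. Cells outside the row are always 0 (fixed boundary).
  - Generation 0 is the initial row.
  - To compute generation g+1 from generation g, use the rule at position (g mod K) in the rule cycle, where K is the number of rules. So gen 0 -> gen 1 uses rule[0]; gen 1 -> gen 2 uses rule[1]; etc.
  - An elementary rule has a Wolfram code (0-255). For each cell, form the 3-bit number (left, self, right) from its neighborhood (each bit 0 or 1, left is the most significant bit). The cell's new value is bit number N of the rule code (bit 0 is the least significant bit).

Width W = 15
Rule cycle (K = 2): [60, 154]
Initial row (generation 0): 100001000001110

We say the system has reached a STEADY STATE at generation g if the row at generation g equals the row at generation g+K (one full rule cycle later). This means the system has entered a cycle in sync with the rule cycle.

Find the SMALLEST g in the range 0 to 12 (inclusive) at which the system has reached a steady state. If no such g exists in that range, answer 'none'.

Gen 0: 100001000001110
Gen 1 (rule 60): 110001100001001
Gen 2 (rule 154): 101011010010110
Gen 3 (rule 60): 111110111011101
Gen 4 (rule 154): 111100110011000
Gen 5 (rule 60): 100010101010100
Gen 6 (rule 154): 010100000000010
Gen 7 (rule 60): 011110000000011
Gen 8 (rule 154): 111101000000110
Gen 9 (rule 60): 100011100000101
Gen 10 (rule 154): 010111010001000
Gen 11 (rule 60): 011100111001100
Gen 12 (rule 154): 111011110111010
Gen 13 (rule 60): 100110001100111
Gen 14 (rule 154): 011101011011110

Answer: none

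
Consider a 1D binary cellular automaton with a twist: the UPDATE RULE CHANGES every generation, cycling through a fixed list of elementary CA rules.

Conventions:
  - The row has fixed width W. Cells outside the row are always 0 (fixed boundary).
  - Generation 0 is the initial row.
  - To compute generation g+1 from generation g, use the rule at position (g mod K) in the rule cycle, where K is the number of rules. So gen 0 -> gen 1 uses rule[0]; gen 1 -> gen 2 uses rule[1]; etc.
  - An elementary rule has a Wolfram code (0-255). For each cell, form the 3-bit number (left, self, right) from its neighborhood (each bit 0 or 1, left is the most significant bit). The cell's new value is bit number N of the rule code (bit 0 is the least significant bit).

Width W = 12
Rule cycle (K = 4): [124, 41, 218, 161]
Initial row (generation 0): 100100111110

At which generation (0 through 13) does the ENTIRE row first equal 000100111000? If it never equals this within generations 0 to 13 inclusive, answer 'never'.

Gen 0: 100100111110
Gen 1 (rule 124): 110110100011
Gen 2 (rule 41): 101101001010
Gen 3 (rule 218): 001100110001
Gen 4 (rule 161): 100000000100
Gen 5 (rule 124): 110000000110
Gen 6 (rule 41): 100111110100
Gen 7 (rule 218): 011111110010
Gen 8 (rule 161): 001111100000
Gen 9 (rule 124): 001000110000
Gen 10 (rule 41): 100010100111
Gen 11 (rule 218): 010100011111
Gen 12 (rule 161): 001001001110
Gen 13 (rule 124): 001101101011

Answer: never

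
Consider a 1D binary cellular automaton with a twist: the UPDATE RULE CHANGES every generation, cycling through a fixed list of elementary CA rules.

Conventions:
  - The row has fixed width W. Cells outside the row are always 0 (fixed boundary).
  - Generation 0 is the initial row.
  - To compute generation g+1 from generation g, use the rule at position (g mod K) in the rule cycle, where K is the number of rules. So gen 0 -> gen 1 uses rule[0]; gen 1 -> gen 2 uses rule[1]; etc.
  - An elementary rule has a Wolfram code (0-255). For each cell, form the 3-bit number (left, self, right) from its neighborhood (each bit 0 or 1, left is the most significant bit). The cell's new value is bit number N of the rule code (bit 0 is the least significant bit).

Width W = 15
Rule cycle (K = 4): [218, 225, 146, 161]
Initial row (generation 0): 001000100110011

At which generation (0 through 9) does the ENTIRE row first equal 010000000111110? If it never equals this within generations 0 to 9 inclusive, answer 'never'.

Gen 0: 001000100110011
Gen 1 (rule 218): 010101011111111
Gen 2 (rule 225): 001010101111111
Gen 3 (rule 146): 010000000111110
Gen 4 (rule 161): 000111110011100
Gen 5 (rule 218): 001111111111110
Gen 6 (rule 225): 100111111111110
Gen 7 (rule 146): 011011111111101
Gen 8 (rule 161): 000101111111010
Gen 9 (rule 218): 001001111111001

Answer: 3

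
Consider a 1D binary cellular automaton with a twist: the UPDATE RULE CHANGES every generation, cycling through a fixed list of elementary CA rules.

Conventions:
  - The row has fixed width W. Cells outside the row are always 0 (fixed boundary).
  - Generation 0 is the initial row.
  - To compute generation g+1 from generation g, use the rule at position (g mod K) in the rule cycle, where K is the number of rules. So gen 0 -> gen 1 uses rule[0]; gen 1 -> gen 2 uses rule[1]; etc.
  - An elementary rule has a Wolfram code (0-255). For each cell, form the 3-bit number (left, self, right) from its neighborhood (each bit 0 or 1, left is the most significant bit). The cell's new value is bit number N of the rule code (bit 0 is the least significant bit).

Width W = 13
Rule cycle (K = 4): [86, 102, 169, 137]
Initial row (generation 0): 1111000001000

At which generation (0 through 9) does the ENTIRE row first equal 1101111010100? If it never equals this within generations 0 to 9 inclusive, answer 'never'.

Answer: never

Derivation:
Gen 0: 1111000001000
Gen 1 (rule 86): 0001100011100
Gen 2 (rule 102): 0010100100100
Gen 3 (rule 169): 1001000000001
Gen 4 (rule 137): 0000011111100
Gen 5 (rule 86): 0000100000110
Gen 6 (rule 102): 0001100001010
Gen 7 (rule 169): 1101001100100
Gen 8 (rule 137): 1000001000001
Gen 9 (rule 86): 1100011100011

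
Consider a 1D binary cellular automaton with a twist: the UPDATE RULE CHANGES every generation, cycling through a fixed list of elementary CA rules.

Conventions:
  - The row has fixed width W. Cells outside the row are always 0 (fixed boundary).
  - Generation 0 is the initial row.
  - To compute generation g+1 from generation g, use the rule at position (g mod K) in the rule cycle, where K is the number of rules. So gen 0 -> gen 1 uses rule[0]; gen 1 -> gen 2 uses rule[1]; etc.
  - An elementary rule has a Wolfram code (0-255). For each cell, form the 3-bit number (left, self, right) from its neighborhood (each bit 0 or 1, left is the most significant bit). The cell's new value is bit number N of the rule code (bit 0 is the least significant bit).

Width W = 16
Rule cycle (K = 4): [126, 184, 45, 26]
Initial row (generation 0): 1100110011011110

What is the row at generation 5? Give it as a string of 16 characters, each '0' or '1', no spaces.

Answer: 1110000001111011

Derivation:
Gen 0: 1100110011011110
Gen 1 (rule 126): 1111111111110011
Gen 2 (rule 184): 1111111111101010
Gen 3 (rule 45): 1000000000011110
Gen 4 (rule 26): 0100000000110001
Gen 5 (rule 126): 1110000001111011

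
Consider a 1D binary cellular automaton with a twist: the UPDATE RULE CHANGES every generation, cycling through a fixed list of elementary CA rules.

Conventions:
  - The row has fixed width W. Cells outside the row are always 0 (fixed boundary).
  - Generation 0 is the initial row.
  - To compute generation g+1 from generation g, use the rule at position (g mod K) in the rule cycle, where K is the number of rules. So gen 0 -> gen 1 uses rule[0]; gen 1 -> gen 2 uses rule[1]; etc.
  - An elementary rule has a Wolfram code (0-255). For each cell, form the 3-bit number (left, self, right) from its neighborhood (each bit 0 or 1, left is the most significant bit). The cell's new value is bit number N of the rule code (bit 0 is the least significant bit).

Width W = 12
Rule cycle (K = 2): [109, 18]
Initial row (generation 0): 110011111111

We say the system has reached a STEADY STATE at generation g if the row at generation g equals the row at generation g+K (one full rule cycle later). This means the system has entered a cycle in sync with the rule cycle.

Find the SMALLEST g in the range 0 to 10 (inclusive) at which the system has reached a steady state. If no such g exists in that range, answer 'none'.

Gen 0: 110011111111
Gen 1 (rule 109): 110010000001
Gen 2 (rule 18): 001101000010
Gen 3 (rule 109): 101111011010
Gen 4 (rule 18): 000000000001
Gen 5 (rule 109): 111111111101
Gen 6 (rule 18): 000000000000
Gen 7 (rule 109): 111111111111
Gen 8 (rule 18): 000000000000
Gen 9 (rule 109): 111111111111
Gen 10 (rule 18): 000000000000
Gen 11 (rule 109): 111111111111
Gen 12 (rule 18): 000000000000

Answer: 6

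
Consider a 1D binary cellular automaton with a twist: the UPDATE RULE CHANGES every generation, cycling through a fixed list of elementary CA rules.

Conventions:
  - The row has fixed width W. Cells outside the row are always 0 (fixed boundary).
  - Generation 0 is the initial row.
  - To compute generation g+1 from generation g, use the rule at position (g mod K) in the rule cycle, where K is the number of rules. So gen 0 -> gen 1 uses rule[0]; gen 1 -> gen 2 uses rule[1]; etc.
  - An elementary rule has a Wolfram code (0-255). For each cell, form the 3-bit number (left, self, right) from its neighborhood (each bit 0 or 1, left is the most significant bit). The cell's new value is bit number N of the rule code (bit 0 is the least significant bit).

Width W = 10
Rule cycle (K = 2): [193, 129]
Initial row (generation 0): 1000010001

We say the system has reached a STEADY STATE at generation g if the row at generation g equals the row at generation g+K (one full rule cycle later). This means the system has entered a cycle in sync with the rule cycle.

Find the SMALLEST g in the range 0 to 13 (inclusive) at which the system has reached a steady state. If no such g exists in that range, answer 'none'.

Answer: 0

Derivation:
Gen 0: 1000010001
Gen 1 (rule 193): 0011000100
Gen 2 (rule 129): 1000010001
Gen 3 (rule 193): 0011000100
Gen 4 (rule 129): 1000010001
Gen 5 (rule 193): 0011000100
Gen 6 (rule 129): 1000010001
Gen 7 (rule 193): 0011000100
Gen 8 (rule 129): 1000010001
Gen 9 (rule 193): 0011000100
Gen 10 (rule 129): 1000010001
Gen 11 (rule 193): 0011000100
Gen 12 (rule 129): 1000010001
Gen 13 (rule 193): 0011000100
Gen 14 (rule 129): 1000010001
Gen 15 (rule 193): 0011000100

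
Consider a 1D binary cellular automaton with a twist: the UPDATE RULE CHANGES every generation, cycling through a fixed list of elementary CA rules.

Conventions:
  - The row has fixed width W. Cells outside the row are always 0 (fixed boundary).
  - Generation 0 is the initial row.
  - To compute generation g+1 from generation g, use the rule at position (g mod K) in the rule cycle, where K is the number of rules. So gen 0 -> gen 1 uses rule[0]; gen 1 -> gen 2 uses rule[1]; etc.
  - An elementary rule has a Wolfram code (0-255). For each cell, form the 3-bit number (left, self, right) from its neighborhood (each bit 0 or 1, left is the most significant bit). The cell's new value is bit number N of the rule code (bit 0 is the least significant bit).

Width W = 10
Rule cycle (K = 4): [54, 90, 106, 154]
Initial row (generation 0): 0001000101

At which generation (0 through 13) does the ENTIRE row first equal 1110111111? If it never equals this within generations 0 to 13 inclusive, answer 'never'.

Answer: never

Derivation:
Gen 0: 0001000101
Gen 1 (rule 54): 0011101111
Gen 2 (rule 90): 0110101001
Gen 3 (rule 106): 1111010010
Gen 4 (rule 154): 1110001101
Gen 5 (rule 54): 0001010011
Gen 6 (rule 90): 0010001111
Gen 7 (rule 106): 0100011001
Gen 8 (rule 154): 1010110110
Gen 9 (rule 54): 1111001001
Gen 10 (rule 90): 1001110110
Gen 11 (rule 106): 0011011110
Gen 12 (rule 154): 0110011101
Gen 13 (rule 54): 1001100011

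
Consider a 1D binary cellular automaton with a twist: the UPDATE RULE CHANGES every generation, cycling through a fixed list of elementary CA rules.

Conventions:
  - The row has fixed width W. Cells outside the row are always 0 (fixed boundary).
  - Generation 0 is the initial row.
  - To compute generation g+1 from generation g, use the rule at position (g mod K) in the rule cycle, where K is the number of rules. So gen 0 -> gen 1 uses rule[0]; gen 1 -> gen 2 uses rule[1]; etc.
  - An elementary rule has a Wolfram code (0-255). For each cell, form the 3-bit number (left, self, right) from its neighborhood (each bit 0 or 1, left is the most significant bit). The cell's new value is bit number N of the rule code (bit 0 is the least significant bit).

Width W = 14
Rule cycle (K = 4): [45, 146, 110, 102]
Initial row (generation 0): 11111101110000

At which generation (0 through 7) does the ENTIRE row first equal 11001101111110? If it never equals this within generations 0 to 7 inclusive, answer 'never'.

Answer: 3

Derivation:
Gen 0: 11111101110000
Gen 1 (rule 45): 10000011000111
Gen 2 (rule 146): 01000100101010
Gen 3 (rule 110): 11001101111110
Gen 4 (rule 102): 01010110000010
Gen 5 (rule 45): 01111100111010
Gen 6 (rule 146): 10111011010001
Gen 7 (rule 110): 11101111110011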